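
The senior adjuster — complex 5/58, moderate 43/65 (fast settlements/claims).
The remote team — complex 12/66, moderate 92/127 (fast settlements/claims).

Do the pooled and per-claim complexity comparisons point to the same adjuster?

Complex: the senior adjuster 5/58 = 8.6%, the remote team 12/66 = 18.2% → the remote team
Moderate: the senior adjuster 43/65 = 66.2%, the remote team 92/127 = 72.4% → the remote team
Overall: the senior adjuster 48/123 = 39.0%, the remote team 104/193 = 53.9% → the remote team
The remote team wins overall and in every claim group — no reversal.

Yes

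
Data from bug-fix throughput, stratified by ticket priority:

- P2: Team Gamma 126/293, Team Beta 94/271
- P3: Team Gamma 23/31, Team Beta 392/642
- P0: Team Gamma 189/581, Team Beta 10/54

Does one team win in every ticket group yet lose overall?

P2: Team Gamma 126/293 = 43.0%, Team Beta 94/271 = 34.7% → Team Gamma
P3: Team Gamma 23/31 = 74.2%, Team Beta 392/642 = 61.1% → Team Gamma
P0: Team Gamma 189/581 = 32.5%, Team Beta 10/54 = 18.5% → Team Gamma
Overall: Team Gamma 338/905 = 37.3%, Team Beta 496/967 = 51.3% → Team Beta
Team Gamma wins each ticket group but Team Beta wins overall — the comparison reverses. Team Gamma's tickets skew toward P0, which has a lower base rate.

Yes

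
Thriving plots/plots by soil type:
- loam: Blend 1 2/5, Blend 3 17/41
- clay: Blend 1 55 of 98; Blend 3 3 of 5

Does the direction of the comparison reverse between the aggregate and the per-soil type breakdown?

Yes

Loam: Blend 1 2/5 = 40.0%, Blend 3 17/41 = 41.5% → Blend 3
Clay: Blend 1 55/98 = 56.1%, Blend 3 3/5 = 60.0% → Blend 3
Overall: Blend 1 57/103 = 55.3%, Blend 3 20/46 = 43.5% → Blend 1
Blend 3 wins each soil group but Blend 1 wins overall — the comparison reverses. Blend 3's plots skew toward loam, which has a lower base rate.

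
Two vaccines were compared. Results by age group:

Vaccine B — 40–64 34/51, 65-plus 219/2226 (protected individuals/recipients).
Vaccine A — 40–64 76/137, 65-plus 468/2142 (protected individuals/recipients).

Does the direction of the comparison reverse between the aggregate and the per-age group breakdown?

40–64: Vaccine B 34/51 = 66.7%, Vaccine A 76/137 = 55.5% → Vaccine B
65-plus: Vaccine B 219/2226 = 9.8%, Vaccine A 468/2142 = 21.8% → Vaccine A
Overall: Vaccine B 253/2277 = 11.1%, Vaccine A 544/2279 = 23.9% → Vaccine A
Neither sweeps: Vaccine B wins 1 of 2 groups, Vaccine A wins 1. Vaccine A wins overall but not every group — no Simpson reversal.

No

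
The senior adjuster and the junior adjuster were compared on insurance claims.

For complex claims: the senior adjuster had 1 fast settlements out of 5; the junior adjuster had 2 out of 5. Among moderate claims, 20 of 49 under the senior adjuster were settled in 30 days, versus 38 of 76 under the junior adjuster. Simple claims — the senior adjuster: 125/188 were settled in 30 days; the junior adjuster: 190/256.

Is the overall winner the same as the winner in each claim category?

Complex: the senior adjuster 1/5 = 20.0%, the junior adjuster 2/5 = 40.0% → the junior adjuster
Moderate: the senior adjuster 20/49 = 40.8%, the junior adjuster 38/76 = 50.0% → the junior adjuster
Simple: the senior adjuster 125/188 = 66.5%, the junior adjuster 190/256 = 74.2% → the junior adjuster
Overall: the senior adjuster 146/242 = 60.3%, the junior adjuster 230/337 = 68.2% → the junior adjuster
The junior adjuster wins overall and in every claim group — no reversal.

Yes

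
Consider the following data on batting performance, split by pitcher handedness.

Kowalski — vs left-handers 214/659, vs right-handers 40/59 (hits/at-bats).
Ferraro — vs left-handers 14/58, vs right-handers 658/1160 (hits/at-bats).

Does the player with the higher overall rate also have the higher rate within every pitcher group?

Vs left-handers: Kowalski 214/659 = 32.5%, Ferraro 14/58 = 24.1% → Kowalski
Vs right-handers: Kowalski 40/59 = 67.8%, Ferraro 658/1160 = 56.7% → Kowalski
Overall: Kowalski 254/718 = 35.4%, Ferraro 672/1218 = 55.2% → Ferraro
Kowalski wins each pitcher group but Ferraro wins overall — the comparison reverses. Kowalski's at-bats skew toward vs left-handers, which has a lower base rate.

No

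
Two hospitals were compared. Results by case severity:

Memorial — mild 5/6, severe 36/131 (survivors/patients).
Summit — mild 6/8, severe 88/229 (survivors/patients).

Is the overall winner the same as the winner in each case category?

Mild: Memorial 5/6 = 83.3%, Summit 6/8 = 75.0% → Memorial
Severe: Memorial 36/131 = 27.5%, Summit 88/229 = 38.4% → Summit
Overall: Memorial 41/137 = 29.9%, Summit 94/237 = 39.7% → Summit
Neither sweeps: Memorial wins 1 of 2 groups, Summit wins 1. Summit wins overall but not every group — no Simpson reversal.

No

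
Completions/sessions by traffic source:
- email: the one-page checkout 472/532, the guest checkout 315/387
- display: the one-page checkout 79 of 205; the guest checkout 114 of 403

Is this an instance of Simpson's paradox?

Email: the one-page checkout 472/532 = 88.7%, the guest checkout 315/387 = 81.4% → the one-page checkout
Display: the one-page checkout 79/205 = 38.5%, the guest checkout 114/403 = 28.3% → the one-page checkout
Overall: the one-page checkout 551/737 = 74.8%, the guest checkout 429/790 = 54.3% → the one-page checkout
The one-page checkout wins overall and in every traffic group — no reversal.

No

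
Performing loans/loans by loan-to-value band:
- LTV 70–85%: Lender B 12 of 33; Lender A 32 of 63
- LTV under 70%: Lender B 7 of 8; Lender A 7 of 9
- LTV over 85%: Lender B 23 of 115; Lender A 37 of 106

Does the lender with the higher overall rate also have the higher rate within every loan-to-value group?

No

LTV 70–85%: Lender B 12/33 = 36.4%, Lender A 32/63 = 50.8% → Lender A
LTV under 70%: Lender B 7/8 = 87.5%, Lender A 7/9 = 77.8% → Lender B
LTV over 85%: Lender B 23/115 = 20.0%, Lender A 37/106 = 34.9% → Lender A
Overall: Lender B 42/156 = 26.9%, Lender A 76/178 = 42.7% → Lender A
Neither sweeps: Lender B wins 1 of 3 groups, Lender A wins 2. Lender A wins overall but not every group — no Simpson reversal.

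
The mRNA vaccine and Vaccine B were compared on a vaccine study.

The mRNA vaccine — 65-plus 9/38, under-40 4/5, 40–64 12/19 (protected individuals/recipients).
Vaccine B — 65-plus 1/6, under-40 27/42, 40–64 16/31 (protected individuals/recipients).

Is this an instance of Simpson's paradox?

65-plus: the mRNA vaccine 9/38 = 23.7%, Vaccine B 1/6 = 16.7% → the mRNA vaccine
Under-40: the mRNA vaccine 4/5 = 80.0%, Vaccine B 27/42 = 64.3% → the mRNA vaccine
40–64: the mRNA vaccine 12/19 = 63.2%, Vaccine B 16/31 = 51.6% → the mRNA vaccine
Overall: the mRNA vaccine 25/62 = 40.3%, Vaccine B 44/79 = 55.7% → Vaccine B
The mRNA vaccine wins each age group but Vaccine B wins overall — the comparison reverses. The mRNA vaccine's recipients skew toward 65-plus, which has a lower base rate.

Yes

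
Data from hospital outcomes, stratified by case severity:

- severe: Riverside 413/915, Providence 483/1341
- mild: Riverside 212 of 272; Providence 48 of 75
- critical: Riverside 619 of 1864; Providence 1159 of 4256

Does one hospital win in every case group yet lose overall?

No

Severe: Riverside 413/915 = 45.1%, Providence 483/1341 = 36.0% → Riverside
Mild: Riverside 212/272 = 77.9%, Providence 48/75 = 64.0% → Riverside
Critical: Riverside 619/1864 = 33.2%, Providence 1159/4256 = 27.2% → Riverside
Overall: Riverside 1244/3051 = 40.8%, Providence 1690/5672 = 29.8% → Riverside
Riverside wins overall and in every case group — no reversal.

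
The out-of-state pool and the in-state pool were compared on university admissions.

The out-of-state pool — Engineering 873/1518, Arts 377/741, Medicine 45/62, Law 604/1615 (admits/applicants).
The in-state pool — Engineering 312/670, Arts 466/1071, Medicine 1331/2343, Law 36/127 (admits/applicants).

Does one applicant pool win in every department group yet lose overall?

Engineering: the out-of-state pool 873/1518 = 57.5%, the in-state pool 312/670 = 46.6% → the out-of-state pool
Arts: the out-of-state pool 377/741 = 50.9%, the in-state pool 466/1071 = 43.5% → the out-of-state pool
Medicine: the out-of-state pool 45/62 = 72.6%, the in-state pool 1331/2343 = 56.8% → the out-of-state pool
Law: the out-of-state pool 604/1615 = 37.4%, the in-state pool 36/127 = 28.3% → the out-of-state pool
Overall: the out-of-state pool 1899/3936 = 48.2%, the in-state pool 2145/4211 = 50.9% → the in-state pool
The out-of-state pool wins each department group but the in-state pool wins overall — the comparison reverses. The out-of-state pool's applicants skew toward Law, which has a lower base rate.

Yes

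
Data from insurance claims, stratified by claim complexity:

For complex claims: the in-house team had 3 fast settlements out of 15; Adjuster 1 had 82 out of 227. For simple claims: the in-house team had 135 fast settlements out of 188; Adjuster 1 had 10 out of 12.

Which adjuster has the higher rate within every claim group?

Complex: the in-house team 3/15 = 20.0%, Adjuster 1 82/227 = 36.1% → Adjuster 1
Simple: the in-house team 135/188 = 71.8%, Adjuster 1 10/12 = 83.3% → Adjuster 1
Adjuster 1 has the higher rate in both groups.

Adjuster 1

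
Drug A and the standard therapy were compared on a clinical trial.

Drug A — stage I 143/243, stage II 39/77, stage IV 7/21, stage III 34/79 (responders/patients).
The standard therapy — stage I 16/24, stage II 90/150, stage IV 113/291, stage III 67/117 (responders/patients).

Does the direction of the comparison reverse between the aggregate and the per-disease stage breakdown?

Yes

Stage I: Drug A 143/243 = 58.8%, the standard therapy 16/24 = 66.7% → the standard therapy
Stage II: Drug A 39/77 = 50.6%, the standard therapy 90/150 = 60.0% → the standard therapy
Stage IV: Drug A 7/21 = 33.3%, the standard therapy 113/291 = 38.8% → the standard therapy
Stage III: Drug A 34/79 = 43.0%, the standard therapy 67/117 = 57.3% → the standard therapy
Overall: Drug A 223/420 = 53.1%, the standard therapy 286/582 = 49.1% → Drug A
The standard therapy wins each disease group but Drug A wins overall — the comparison reverses. The standard therapy's patients skew toward stage IV, which has a lower base rate.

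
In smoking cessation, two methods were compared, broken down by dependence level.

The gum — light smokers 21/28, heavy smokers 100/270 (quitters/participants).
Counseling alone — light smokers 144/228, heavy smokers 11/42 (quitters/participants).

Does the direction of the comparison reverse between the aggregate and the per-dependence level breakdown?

Yes

Light smokers: the gum 21/28 = 75.0%, counseling alone 144/228 = 63.2% → the gum
Heavy smokers: the gum 100/270 = 37.0%, counseling alone 11/42 = 26.2% → the gum
Overall: the gum 121/298 = 40.6%, counseling alone 155/270 = 57.4% → counseling alone
The gum wins each dependence group but counseling alone wins overall — the comparison reverses. The gum's participants skew toward heavy smokers, which has a lower base rate.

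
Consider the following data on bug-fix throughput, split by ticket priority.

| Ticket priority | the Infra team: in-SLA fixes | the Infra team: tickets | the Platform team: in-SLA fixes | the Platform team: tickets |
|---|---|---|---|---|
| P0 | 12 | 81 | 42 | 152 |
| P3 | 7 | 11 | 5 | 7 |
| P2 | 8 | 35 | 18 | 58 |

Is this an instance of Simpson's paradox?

P0: the Infra team 12/81 = 14.8%, the Platform team 42/152 = 27.6% → the Platform team
P3: the Infra team 7/11 = 63.6%, the Platform team 5/7 = 71.4% → the Platform team
P2: the Infra team 8/35 = 22.9%, the Platform team 18/58 = 31.0% → the Platform team
Overall: the Infra team 27/127 = 21.3%, the Platform team 65/217 = 30.0% → the Platform team
The Platform team wins overall and in every ticket group — no reversal.

No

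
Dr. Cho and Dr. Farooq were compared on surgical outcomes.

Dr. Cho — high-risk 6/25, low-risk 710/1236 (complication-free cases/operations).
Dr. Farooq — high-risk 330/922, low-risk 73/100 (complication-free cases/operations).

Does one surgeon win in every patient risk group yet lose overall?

High-risk: Dr. Cho 6/25 = 24.0%, Dr. Farooq 330/922 = 35.8% → Dr. Farooq
Low-risk: Dr. Cho 710/1236 = 57.4%, Dr. Farooq 73/100 = 73.0% → Dr. Farooq
Overall: Dr. Cho 716/1261 = 56.8%, Dr. Farooq 403/1022 = 39.4% → Dr. Cho
Dr. Farooq wins each patient risk group but Dr. Cho wins overall — the comparison reverses. Dr. Farooq's operations skew toward high-risk, which has a lower base rate.

Yes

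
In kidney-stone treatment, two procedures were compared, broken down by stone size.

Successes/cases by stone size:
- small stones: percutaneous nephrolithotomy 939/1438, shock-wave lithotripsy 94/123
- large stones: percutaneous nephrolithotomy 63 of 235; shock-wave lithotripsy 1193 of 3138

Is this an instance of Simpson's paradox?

Yes

Small stones: percutaneous nephrolithotomy 939/1438 = 65.3%, shock-wave lithotripsy 94/123 = 76.4% → shock-wave lithotripsy
Large stones: percutaneous nephrolithotomy 63/235 = 26.8%, shock-wave lithotripsy 1193/3138 = 38.0% → shock-wave lithotripsy
Overall: percutaneous nephrolithotomy 1002/1673 = 59.9%, shock-wave lithotripsy 1287/3261 = 39.5% → percutaneous nephrolithotomy
Shock-wave lithotripsy wins each stone group but percutaneous nephrolithotomy wins overall — the comparison reverses. Shock-wave lithotripsy's cases skew toward large stones, which has a lower base rate.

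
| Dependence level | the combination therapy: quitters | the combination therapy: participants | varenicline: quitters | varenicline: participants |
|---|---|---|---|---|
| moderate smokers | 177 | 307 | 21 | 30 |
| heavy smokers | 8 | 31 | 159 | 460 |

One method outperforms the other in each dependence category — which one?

varenicline

Moderate smokers: the combination therapy 177/307 = 57.7%, varenicline 21/30 = 70.0% → varenicline
Heavy smokers: the combination therapy 8/31 = 25.8%, varenicline 159/460 = 34.6% → varenicline
Varenicline has the higher rate in both groups.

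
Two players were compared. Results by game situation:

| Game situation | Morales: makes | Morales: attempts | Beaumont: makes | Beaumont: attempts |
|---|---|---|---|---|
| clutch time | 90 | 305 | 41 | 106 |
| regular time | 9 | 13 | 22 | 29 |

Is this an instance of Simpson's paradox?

Clutch time: Morales 90/305 = 29.5%, Beaumont 41/106 = 38.7% → Beaumont
Regular time: Morales 9/13 = 69.2%, Beaumont 22/29 = 75.9% → Beaumont
Overall: Morales 99/318 = 31.1%, Beaumont 63/135 = 46.7% → Beaumont
Beaumont wins overall and in every game group — no reversal.

No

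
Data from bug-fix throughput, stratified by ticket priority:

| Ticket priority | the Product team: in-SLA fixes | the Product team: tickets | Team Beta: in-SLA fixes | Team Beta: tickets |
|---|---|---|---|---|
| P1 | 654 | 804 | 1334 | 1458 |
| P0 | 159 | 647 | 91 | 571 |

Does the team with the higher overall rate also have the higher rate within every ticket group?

P1: the Product team 654/804 = 81.3%, Team Beta 1334/1458 = 91.5% → Team Beta
P0: the Product team 159/647 = 24.6%, Team Beta 91/571 = 15.9% → the Product team
Overall: the Product team 813/1451 = 56.0%, Team Beta 1425/2029 = 70.2% → Team Beta
Neither sweeps: the Product team wins 1 of 2 groups, Team Beta wins 1. Team Beta wins overall but not every group — no Simpson reversal.

No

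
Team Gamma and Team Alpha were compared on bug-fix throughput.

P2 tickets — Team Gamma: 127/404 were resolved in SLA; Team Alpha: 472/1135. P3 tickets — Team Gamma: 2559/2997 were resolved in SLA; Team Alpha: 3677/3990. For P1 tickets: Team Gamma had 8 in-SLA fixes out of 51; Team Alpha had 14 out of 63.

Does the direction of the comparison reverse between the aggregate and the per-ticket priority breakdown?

No

P2: Team Gamma 127/404 = 31.4%, Team Alpha 472/1135 = 41.6% → Team Alpha
P3: Team Gamma 2559/2997 = 85.4%, Team Alpha 3677/3990 = 92.2% → Team Alpha
P1: Team Gamma 8/51 = 15.7%, Team Alpha 14/63 = 22.2% → Team Alpha
Overall: Team Gamma 2694/3452 = 78.0%, Team Alpha 4163/5188 = 80.2% → Team Alpha
Team Alpha wins overall and in every ticket group — no reversal.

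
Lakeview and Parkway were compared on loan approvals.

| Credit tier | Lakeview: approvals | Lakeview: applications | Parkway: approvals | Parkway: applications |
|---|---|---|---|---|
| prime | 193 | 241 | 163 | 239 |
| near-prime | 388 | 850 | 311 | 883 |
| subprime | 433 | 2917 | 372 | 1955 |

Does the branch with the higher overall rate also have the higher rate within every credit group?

No

Prime: Lakeview 193/241 = 80.1%, Parkway 163/239 = 68.2% → Lakeview
Near-prime: Lakeview 388/850 = 45.6%, Parkway 311/883 = 35.2% → Lakeview
Subprime: Lakeview 433/2917 = 14.8%, Parkway 372/1955 = 19.0% → Parkway
Overall: Lakeview 1014/4008 = 25.3%, Parkway 846/3077 = 27.5% → Parkway
Neither sweeps: Lakeview wins 2 of 3 groups, Parkway wins 1. Parkway wins overall but not every group — no Simpson reversal.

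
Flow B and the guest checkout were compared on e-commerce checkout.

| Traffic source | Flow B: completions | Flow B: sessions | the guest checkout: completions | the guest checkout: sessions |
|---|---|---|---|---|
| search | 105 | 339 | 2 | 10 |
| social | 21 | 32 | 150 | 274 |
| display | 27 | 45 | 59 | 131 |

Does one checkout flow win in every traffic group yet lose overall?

Yes

Search: Flow B 105/339 = 31.0%, the guest checkout 2/10 = 20.0% → Flow B
Social: Flow B 21/32 = 65.6%, the guest checkout 150/274 = 54.7% → Flow B
Display: Flow B 27/45 = 60.0%, the guest checkout 59/131 = 45.0% → Flow B
Overall: Flow B 153/416 = 36.8%, the guest checkout 211/415 = 50.8% → the guest checkout
Flow B wins each traffic group but the guest checkout wins overall — the comparison reverses. Flow B's sessions skew toward search, which has a lower base rate.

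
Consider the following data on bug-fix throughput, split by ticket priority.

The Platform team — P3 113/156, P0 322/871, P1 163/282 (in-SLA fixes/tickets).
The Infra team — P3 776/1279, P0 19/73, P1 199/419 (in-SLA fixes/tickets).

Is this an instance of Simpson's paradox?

Yes

P3: the Platform team 113/156 = 72.4%, the Infra team 776/1279 = 60.7% → the Platform team
P0: the Platform team 322/871 = 37.0%, the Infra team 19/73 = 26.0% → the Platform team
P1: the Platform team 163/282 = 57.8%, the Infra team 199/419 = 47.5% → the Platform team
Overall: the Platform team 598/1309 = 45.7%, the Infra team 994/1771 = 56.1% → the Infra team
The Platform team wins each ticket group but the Infra team wins overall — the comparison reverses. The Platform team's tickets skew toward P0, which has a lower base rate.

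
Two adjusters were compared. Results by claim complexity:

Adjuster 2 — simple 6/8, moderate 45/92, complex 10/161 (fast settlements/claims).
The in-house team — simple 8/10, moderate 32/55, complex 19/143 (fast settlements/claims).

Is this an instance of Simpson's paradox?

Simple: Adjuster 2 6/8 = 75.0%, the in-house team 8/10 = 80.0% → the in-house team
Moderate: Adjuster 2 45/92 = 48.9%, the in-house team 32/55 = 58.2% → the in-house team
Complex: Adjuster 2 10/161 = 6.2%, the in-house team 19/143 = 13.3% → the in-house team
Overall: Adjuster 2 61/261 = 23.4%, the in-house team 59/208 = 28.4% → the in-house team
The in-house team wins overall and in every claim group — no reversal.

No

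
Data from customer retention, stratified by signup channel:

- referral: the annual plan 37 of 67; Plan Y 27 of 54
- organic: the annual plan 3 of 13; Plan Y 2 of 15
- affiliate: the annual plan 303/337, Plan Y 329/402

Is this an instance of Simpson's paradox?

No

Referral: the annual plan 37/67 = 55.2%, Plan Y 27/54 = 50.0% → the annual plan
Organic: the annual plan 3/13 = 23.1%, Plan Y 2/15 = 13.3% → the annual plan
Affiliate: the annual plan 303/337 = 89.9%, Plan Y 329/402 = 81.8% → the annual plan
Overall: the annual plan 343/417 = 82.3%, Plan Y 358/471 = 76.0% → the annual plan
The annual plan wins overall and in every signup group — no reversal.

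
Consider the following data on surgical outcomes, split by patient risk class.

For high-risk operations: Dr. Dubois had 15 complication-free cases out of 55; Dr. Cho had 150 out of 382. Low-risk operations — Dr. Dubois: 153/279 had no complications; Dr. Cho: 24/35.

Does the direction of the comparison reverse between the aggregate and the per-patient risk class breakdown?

Yes

High-risk: Dr. Dubois 15/55 = 27.3%, Dr. Cho 150/382 = 39.3% → Dr. Cho
Low-risk: Dr. Dubois 153/279 = 54.8%, Dr. Cho 24/35 = 68.6% → Dr. Cho
Overall: Dr. Dubois 168/334 = 50.3%, Dr. Cho 174/417 = 41.7% → Dr. Dubois
Dr. Cho wins each patient risk group but Dr. Dubois wins overall — the comparison reverses. Dr. Cho's operations skew toward high-risk, which has a lower base rate.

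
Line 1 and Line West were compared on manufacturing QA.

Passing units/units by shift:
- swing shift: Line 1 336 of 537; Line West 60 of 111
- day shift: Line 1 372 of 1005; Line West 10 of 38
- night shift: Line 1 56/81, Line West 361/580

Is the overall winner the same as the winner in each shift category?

No

Swing shift: Line 1 336/537 = 62.6%, Line West 60/111 = 54.1% → Line 1
Day shift: Line 1 372/1005 = 37.0%, Line West 10/38 = 26.3% → Line 1
Night shift: Line 1 56/81 = 69.1%, Line West 361/580 = 62.2% → Line 1
Overall: Line 1 764/1623 = 47.1%, Line West 431/729 = 59.1% → Line West
Line 1 wins each shift group but Line West wins overall — the comparison reverses. Line 1's units skew toward day shift, which has a lower base rate.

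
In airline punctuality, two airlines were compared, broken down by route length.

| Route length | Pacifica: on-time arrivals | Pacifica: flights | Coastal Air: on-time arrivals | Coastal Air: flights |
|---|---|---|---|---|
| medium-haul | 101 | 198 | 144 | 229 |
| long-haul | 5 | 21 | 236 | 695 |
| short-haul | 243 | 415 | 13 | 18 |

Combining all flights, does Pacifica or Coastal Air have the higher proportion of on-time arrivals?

Medium-haul: Pacifica 101/198 = 51.0%, Coastal Air 144/229 = 62.9% → Coastal Air
Long-haul: Pacifica 5/21 = 23.8%, Coastal Air 236/695 = 34.0% → Coastal Air
Short-haul: Pacifica 243/415 = 58.6%, Coastal Air 13/18 = 72.2% → Coastal Air
Overall: Pacifica 349/634 = 55.0%, Coastal Air 393/942 = 41.7% → Pacifica
(Coastal Air wins every route group but Pacifica wins overall — Coastal Air's flights skew toward the low-rate long-haul group.)

Pacifica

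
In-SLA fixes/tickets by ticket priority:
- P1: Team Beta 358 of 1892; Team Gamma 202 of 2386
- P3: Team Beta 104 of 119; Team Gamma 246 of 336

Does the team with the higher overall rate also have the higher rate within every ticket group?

P1: Team Beta 358/1892 = 18.9%, Team Gamma 202/2386 = 8.5% → Team Beta
P3: Team Beta 104/119 = 87.4%, Team Gamma 246/336 = 73.2% → Team Beta
Overall: Team Beta 462/2011 = 23.0%, Team Gamma 448/2722 = 16.5% → Team Beta
Team Beta wins overall and in every ticket group — no reversal.

Yes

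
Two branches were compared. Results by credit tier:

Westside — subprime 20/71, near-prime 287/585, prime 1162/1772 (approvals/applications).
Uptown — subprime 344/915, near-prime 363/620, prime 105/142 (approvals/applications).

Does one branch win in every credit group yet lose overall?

Yes

Subprime: Westside 20/71 = 28.2%, Uptown 344/915 = 37.6% → Uptown
Near-prime: Westside 287/585 = 49.1%, Uptown 363/620 = 58.5% → Uptown
Prime: Westside 1162/1772 = 65.6%, Uptown 105/142 = 73.9% → Uptown
Overall: Westside 1469/2428 = 60.5%, Uptown 812/1677 = 48.4% → Westside
Uptown wins each credit group but Westside wins overall — the comparison reverses. Uptown's applications skew toward subprime, which has a lower base rate.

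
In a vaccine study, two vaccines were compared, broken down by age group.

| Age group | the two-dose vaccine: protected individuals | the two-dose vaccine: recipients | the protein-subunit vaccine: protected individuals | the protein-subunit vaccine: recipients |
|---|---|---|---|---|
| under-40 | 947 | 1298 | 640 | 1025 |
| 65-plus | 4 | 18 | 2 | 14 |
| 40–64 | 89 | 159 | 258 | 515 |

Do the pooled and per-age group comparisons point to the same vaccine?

Under-40: the two-dose vaccine 947/1298 = 73.0%, the protein-subunit vaccine 640/1025 = 62.4% → the two-dose vaccine
65-plus: the two-dose vaccine 4/18 = 22.2%, the protein-subunit vaccine 2/14 = 14.3% → the two-dose vaccine
40–64: the two-dose vaccine 89/159 = 56.0%, the protein-subunit vaccine 258/515 = 50.1% → the two-dose vaccine
Overall: the two-dose vaccine 1040/1475 = 70.5%, the protein-subunit vaccine 900/1554 = 57.9% → the two-dose vaccine
The two-dose vaccine wins overall and in every age group — no reversal.

Yes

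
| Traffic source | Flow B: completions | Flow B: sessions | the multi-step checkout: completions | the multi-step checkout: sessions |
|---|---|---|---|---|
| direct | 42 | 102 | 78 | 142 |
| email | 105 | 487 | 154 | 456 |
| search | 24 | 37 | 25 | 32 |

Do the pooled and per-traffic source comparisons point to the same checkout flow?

Direct: Flow B 42/102 = 41.2%, the multi-step checkout 78/142 = 54.9% → the multi-step checkout
Email: Flow B 105/487 = 21.6%, the multi-step checkout 154/456 = 33.8% → the multi-step checkout
Search: Flow B 24/37 = 64.9%, the multi-step checkout 25/32 = 78.1% → the multi-step checkout
Overall: Flow B 171/626 = 27.3%, the multi-step checkout 257/630 = 40.8% → the multi-step checkout
The multi-step checkout wins overall and in every traffic group — no reversal.

Yes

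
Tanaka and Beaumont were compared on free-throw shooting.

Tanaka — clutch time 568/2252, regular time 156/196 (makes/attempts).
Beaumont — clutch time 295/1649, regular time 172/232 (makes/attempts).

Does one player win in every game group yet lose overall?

No

Clutch time: Tanaka 568/2252 = 25.2%, Beaumont 295/1649 = 17.9% → Tanaka
Regular time: Tanaka 156/196 = 79.6%, Beaumont 172/232 = 74.1% → Tanaka
Overall: Tanaka 724/2448 = 29.6%, Beaumont 467/1881 = 24.8% → Tanaka
Tanaka wins overall and in every game group — no reversal.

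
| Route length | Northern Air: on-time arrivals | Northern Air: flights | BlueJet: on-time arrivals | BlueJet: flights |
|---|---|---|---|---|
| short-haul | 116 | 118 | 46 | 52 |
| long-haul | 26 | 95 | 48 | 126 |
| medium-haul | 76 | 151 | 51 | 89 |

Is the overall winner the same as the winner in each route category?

No

Short-haul: Northern Air 116/118 = 98.3%, BlueJet 46/52 = 88.5% → Northern Air
Long-haul: Northern Air 26/95 = 27.4%, BlueJet 48/126 = 38.1% → BlueJet
Medium-haul: Northern Air 76/151 = 50.3%, BlueJet 51/89 = 57.3% → BlueJet
Overall: Northern Air 218/364 = 59.9%, BlueJet 145/267 = 54.3% → Northern Air
Neither sweeps: Northern Air wins 1 of 3 groups, BlueJet wins 2. Northern Air wins overall but not every group — no Simpson reversal.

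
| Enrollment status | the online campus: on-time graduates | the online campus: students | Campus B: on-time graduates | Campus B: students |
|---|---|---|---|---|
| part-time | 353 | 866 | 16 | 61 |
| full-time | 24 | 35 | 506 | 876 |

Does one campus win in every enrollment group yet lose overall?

Yes

Part-time: the online campus 353/866 = 40.8%, Campus B 16/61 = 26.2% → the online campus
Full-time: the online campus 24/35 = 68.6%, Campus B 506/876 = 57.8% → the online campus
Overall: the online campus 377/901 = 41.8%, Campus B 522/937 = 55.7% → Campus B
The online campus wins each enrollment group but Campus B wins overall — the comparison reverses. The online campus's students skew toward part-time, which has a lower base rate.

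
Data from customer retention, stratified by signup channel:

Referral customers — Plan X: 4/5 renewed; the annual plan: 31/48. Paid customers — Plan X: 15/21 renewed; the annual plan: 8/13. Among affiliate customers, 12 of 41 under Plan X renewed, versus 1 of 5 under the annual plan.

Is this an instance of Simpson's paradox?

Referral: Plan X 4/5 = 80.0%, the annual plan 31/48 = 64.6% → Plan X
Paid: Plan X 15/21 = 71.4%, the annual plan 8/13 = 61.5% → Plan X
Affiliate: Plan X 12/41 = 29.3%, the annual plan 1/5 = 20.0% → Plan X
Overall: Plan X 31/67 = 46.3%, the annual plan 40/66 = 60.6% → the annual plan
Plan X wins each signup group but the annual plan wins overall — the comparison reverses. Plan X's customers skew toward affiliate, which has a lower base rate.

Yes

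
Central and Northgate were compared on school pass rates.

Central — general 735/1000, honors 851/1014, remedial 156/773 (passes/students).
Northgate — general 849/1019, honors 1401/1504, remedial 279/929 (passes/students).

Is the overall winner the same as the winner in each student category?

Yes

General: Central 735/1000 = 73.5%, Northgate 849/1019 = 83.3% → Northgate
Honors: Central 851/1014 = 83.9%, Northgate 1401/1504 = 93.2% → Northgate
Remedial: Central 156/773 = 20.2%, Northgate 279/929 = 30.0% → Northgate
Overall: Central 1742/2787 = 62.5%, Northgate 2529/3452 = 73.3% → Northgate
Northgate wins overall and in every student group — no reversal.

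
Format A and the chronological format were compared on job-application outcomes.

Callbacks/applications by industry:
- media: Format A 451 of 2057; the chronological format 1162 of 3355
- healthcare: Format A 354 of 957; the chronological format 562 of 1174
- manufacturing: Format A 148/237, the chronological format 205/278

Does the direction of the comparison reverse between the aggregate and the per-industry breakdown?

Media: Format A 451/2057 = 21.9%, the chronological format 1162/3355 = 34.6% → the chronological format
Healthcare: Format A 354/957 = 37.0%, the chronological format 562/1174 = 47.9% → the chronological format
Manufacturing: Format A 148/237 = 62.4%, the chronological format 205/278 = 73.7% → the chronological format
Overall: Format A 953/3251 = 29.3%, the chronological format 1929/4807 = 40.1% → the chronological format
The chronological format wins overall and in every industry group — no reversal.

No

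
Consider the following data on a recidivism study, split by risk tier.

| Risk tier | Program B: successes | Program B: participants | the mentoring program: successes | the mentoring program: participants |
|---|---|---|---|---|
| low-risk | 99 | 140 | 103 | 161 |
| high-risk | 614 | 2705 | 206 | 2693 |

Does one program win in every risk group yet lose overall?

No

Low-risk: Program B 99/140 = 70.7%, the mentoring program 103/161 = 64.0% → Program B
High-risk: Program B 614/2705 = 22.7%, the mentoring program 206/2693 = 7.6% → Program B
Overall: Program B 713/2845 = 25.1%, the mentoring program 309/2854 = 10.8% → Program B
Program B wins overall and in every risk group — no reversal.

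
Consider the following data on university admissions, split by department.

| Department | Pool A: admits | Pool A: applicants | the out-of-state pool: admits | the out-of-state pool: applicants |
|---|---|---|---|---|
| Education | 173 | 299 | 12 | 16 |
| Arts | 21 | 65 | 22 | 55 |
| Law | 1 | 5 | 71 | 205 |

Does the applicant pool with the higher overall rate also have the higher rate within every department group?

No

Education: Pool A 173/299 = 57.9%, the out-of-state pool 12/16 = 75.0% → the out-of-state pool
Arts: Pool A 21/65 = 32.3%, the out-of-state pool 22/55 = 40.0% → the out-of-state pool
Law: Pool A 1/5 = 20.0%, the out-of-state pool 71/205 = 34.6% → the out-of-state pool
Overall: Pool A 195/369 = 52.8%, the out-of-state pool 105/276 = 38.0% → Pool A
The out-of-state pool wins each department group but Pool A wins overall — the comparison reverses. The out-of-state pool's applicants skew toward Law, which has a lower base rate.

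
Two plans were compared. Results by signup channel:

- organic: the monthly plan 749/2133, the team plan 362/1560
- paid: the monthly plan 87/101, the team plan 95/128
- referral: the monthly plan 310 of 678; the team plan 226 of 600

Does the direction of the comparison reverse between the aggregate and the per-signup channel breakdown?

Organic: the monthly plan 749/2133 = 35.1%, the team plan 362/1560 = 23.2% → the monthly plan
Paid: the monthly plan 87/101 = 86.1%, the team plan 95/128 = 74.2% → the monthly plan
Referral: the monthly plan 310/678 = 45.7%, the team plan 226/600 = 37.7% → the monthly plan
Overall: the monthly plan 1146/2912 = 39.4%, the team plan 683/2288 = 29.9% → the monthly plan
The monthly plan wins overall and in every signup group — no reversal.

No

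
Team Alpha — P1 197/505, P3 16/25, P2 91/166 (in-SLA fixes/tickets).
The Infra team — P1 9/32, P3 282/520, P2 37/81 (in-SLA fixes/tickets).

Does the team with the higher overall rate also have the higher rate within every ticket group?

P1: Team Alpha 197/505 = 39.0%, the Infra team 9/32 = 28.1% → Team Alpha
P3: Team Alpha 16/25 = 64.0%, the Infra team 282/520 = 54.2% → Team Alpha
P2: Team Alpha 91/166 = 54.8%, the Infra team 37/81 = 45.7% → Team Alpha
Overall: Team Alpha 304/696 = 43.7%, the Infra team 328/633 = 51.8% → the Infra team
Team Alpha wins each ticket group but the Infra team wins overall — the comparison reverses. Team Alpha's tickets skew toward P1, which has a lower base rate.

No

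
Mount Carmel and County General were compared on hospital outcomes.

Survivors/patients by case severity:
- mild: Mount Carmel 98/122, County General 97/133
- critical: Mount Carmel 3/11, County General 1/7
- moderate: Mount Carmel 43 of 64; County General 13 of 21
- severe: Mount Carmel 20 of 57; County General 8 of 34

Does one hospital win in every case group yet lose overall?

No

Mild: Mount Carmel 98/122 = 80.3%, County General 97/133 = 72.9% → Mount Carmel
Critical: Mount Carmel 3/11 = 27.3%, County General 1/7 = 14.3% → Mount Carmel
Moderate: Mount Carmel 43/64 = 67.2%, County General 13/21 = 61.9% → Mount Carmel
Severe: Mount Carmel 20/57 = 35.1%, County General 8/34 = 23.5% → Mount Carmel
Overall: Mount Carmel 164/254 = 64.6%, County General 119/195 = 61.0% → Mount Carmel
Mount Carmel wins overall and in every case group — no reversal.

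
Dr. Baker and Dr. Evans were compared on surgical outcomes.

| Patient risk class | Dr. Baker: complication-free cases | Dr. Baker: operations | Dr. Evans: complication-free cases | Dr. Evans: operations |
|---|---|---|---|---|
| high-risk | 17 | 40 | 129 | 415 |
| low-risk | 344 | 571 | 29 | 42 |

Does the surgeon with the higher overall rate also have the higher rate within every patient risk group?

No

High-risk: Dr. Baker 17/40 = 42.5%, Dr. Evans 129/415 = 31.1% → Dr. Baker
Low-risk: Dr. Baker 344/571 = 60.2%, Dr. Evans 29/42 = 69.0% → Dr. Evans
Overall: Dr. Baker 361/611 = 59.1%, Dr. Evans 158/457 = 34.6% → Dr. Baker
Neither sweeps: Dr. Baker wins 1 of 2 groups, Dr. Evans wins 1. Dr. Baker wins overall but not every group — no Simpson reversal.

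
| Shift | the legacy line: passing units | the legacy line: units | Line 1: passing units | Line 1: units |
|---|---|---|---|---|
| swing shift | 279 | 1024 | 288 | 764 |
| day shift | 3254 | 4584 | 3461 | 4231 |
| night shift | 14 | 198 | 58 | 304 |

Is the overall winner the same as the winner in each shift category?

Swing shift: the legacy line 279/1024 = 27.2%, Line 1 288/764 = 37.7% → Line 1
Day shift: the legacy line 3254/4584 = 71.0%, Line 1 3461/4231 = 81.8% → Line 1
Night shift: the legacy line 14/198 = 7.1%, Line 1 58/304 = 19.1% → Line 1
Overall: the legacy line 3547/5806 = 61.1%, Line 1 3807/5299 = 71.8% → Line 1
Line 1 wins overall and in every shift group — no reversal.

Yes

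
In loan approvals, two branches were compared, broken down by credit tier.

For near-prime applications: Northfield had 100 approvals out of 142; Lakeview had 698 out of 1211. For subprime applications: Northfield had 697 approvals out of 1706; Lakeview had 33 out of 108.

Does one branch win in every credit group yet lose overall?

Near-prime: Northfield 100/142 = 70.4%, Lakeview 698/1211 = 57.6% → Northfield
Subprime: Northfield 697/1706 = 40.9%, Lakeview 33/108 = 30.6% → Northfield
Overall: Northfield 797/1848 = 43.1%, Lakeview 731/1319 = 55.4% → Lakeview
Northfield wins each credit group but Lakeview wins overall — the comparison reverses. Northfield's applications skew toward subprime, which has a lower base rate.

Yes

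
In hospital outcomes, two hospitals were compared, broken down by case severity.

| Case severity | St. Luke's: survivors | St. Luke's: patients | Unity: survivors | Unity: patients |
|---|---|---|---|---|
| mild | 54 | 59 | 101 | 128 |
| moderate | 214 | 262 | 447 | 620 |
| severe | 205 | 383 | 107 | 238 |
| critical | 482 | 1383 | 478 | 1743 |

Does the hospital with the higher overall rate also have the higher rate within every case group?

Mild: St. Luke's 54/59 = 91.5%, Unity 101/128 = 78.9% → St. Luke's
Moderate: St. Luke's 214/262 = 81.7%, Unity 447/620 = 72.1% → St. Luke's
Severe: St. Luke's 205/383 = 53.5%, Unity 107/238 = 45.0% → St. Luke's
Critical: St. Luke's 482/1383 = 34.9%, Unity 478/1743 = 27.4% → St. Luke's
Overall: St. Luke's 955/2087 = 45.8%, Unity 1133/2729 = 41.5% → St. Luke's
St. Luke's wins overall and in every case group — no reversal.

Yes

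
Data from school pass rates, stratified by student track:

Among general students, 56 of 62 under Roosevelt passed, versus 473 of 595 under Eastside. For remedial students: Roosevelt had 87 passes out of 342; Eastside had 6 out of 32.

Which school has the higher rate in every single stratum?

General: Roosevelt 56/62 = 90.3%, Eastside 473/595 = 79.5% → Roosevelt
Remedial: Roosevelt 87/342 = 25.4%, Eastside 6/32 = 18.8% → Roosevelt
Roosevelt has the higher rate in both groups.

Roosevelt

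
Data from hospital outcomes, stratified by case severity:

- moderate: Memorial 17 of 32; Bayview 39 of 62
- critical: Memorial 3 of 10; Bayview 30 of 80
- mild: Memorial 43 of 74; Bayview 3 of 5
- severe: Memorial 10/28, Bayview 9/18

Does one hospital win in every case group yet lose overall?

Yes

Moderate: Memorial 17/32 = 53.1%, Bayview 39/62 = 62.9% → Bayview
Critical: Memorial 3/10 = 30.0%, Bayview 30/80 = 37.5% → Bayview
Mild: Memorial 43/74 = 58.1%, Bayview 3/5 = 60.0% → Bayview
Severe: Memorial 10/28 = 35.7%, Bayview 9/18 = 50.0% → Bayview
Overall: Memorial 73/144 = 50.7%, Bayview 81/165 = 49.1% → Memorial
Bayview wins each case group but Memorial wins overall — the comparison reverses. Bayview's patients skew toward critical, which has a lower base rate.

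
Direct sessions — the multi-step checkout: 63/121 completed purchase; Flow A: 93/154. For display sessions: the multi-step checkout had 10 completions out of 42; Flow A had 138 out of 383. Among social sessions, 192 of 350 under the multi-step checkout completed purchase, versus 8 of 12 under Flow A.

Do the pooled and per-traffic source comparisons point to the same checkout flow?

Direct: the multi-step checkout 63/121 = 52.1%, Flow A 93/154 = 60.4% → Flow A
Display: the multi-step checkout 10/42 = 23.8%, Flow A 138/383 = 36.0% → Flow A
Social: the multi-step checkout 192/350 = 54.9%, Flow A 8/12 = 66.7% → Flow A
Overall: the multi-step checkout 265/513 = 51.7%, Flow A 239/549 = 43.5% → the multi-step checkout
Flow A wins each traffic group but the multi-step checkout wins overall — the comparison reverses. Flow A's sessions skew toward display, which has a lower base rate.

No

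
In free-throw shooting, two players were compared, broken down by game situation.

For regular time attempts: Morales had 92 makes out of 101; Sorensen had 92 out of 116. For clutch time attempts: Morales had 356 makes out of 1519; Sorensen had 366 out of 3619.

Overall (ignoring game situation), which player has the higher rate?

Morales

Regular time: Morales 92/101 = 91.1%, Sorensen 92/116 = 79.3% → Morales
Clutch time: Morales 356/1519 = 23.4%, Sorensen 366/3619 = 10.1% → Morales
Overall: Morales 448/1620 = 27.7%, Sorensen 458/3735 = 12.3% → Morales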